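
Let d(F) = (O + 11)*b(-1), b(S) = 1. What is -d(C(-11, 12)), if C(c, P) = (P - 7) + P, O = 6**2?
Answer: -47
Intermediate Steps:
O = 36
C(c, P) = -7 + 2*P (C(c, P) = (-7 + P) + P = -7 + 2*P)
d(F) = 47 (d(F) = (36 + 11)*1 = 47*1 = 47)
-d(C(-11, 12)) = -1*47 = -47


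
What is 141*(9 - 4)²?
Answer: 3525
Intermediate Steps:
141*(9 - 4)² = 141*5² = 141*25 = 3525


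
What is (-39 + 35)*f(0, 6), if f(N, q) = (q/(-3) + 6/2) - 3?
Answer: 8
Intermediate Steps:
f(N, q) = -q/3 (f(N, q) = (q*(-⅓) + 6*(½)) - 3 = (-q/3 + 3) - 3 = (3 - q/3) - 3 = -q/3)
(-39 + 35)*f(0, 6) = (-39 + 35)*(-⅓*6) = -4*(-2) = 8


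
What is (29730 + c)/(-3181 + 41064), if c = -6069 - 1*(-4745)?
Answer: 28406/37883 ≈ 0.74984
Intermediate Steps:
c = -1324 (c = -6069 + 4745 = -1324)
(29730 + c)/(-3181 + 41064) = (29730 - 1324)/(-3181 + 41064) = 28406/37883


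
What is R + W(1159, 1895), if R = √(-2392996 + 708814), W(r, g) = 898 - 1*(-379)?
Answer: 1277 + I*√1684182 ≈ 1277.0 + 1297.8*I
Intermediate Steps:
W(r, g) = 1277 (W(r, g) = 898 + 379 = 1277)
R = I*√1684182 (R = √(-1684182) = I*√1684182 ≈ 1297.8*I)
R + W(1159, 1895) = I*√1684182 + 1277 = 1277 + I*√1684182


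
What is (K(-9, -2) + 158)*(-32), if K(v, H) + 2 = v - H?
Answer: -4768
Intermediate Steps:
K(v, H) = -2 + v - H (K(v, H) = -2 + (v - H) = -2 + v - H)
(K(-9, -2) + 158)*(-32) = ((-2 - 9 - 1*(-2)) + 158)*(-32) = ((-2 - 9 + 2) + 158)*(-32) = (-9 + 158)*(-32) = 149*(-32) = -4768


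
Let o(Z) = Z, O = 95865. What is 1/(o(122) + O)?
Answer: 1/95987 ≈ 1.0418e-5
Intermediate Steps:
1/(o(122) + O) = 1/(122 + 95865) = 1/95987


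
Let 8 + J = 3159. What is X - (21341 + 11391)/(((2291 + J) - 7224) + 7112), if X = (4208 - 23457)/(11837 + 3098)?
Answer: -59144959/7960355 ≈ -7.4299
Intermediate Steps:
J = 3151 (J = -8 + 3159 = 3151)
X = -19249/14935 ≈ -1.2889
X - (21341 + 11391)/(((2291 + J) - 7224) + 7112) = -19249/14935 - (21341 + 11391)/(((2291 + 3151) - 7224) + 7112) = -19249/14935 - 32732/((5442 - 7224) + 7112) = -19249/14935 - 32732/(-1782 + 7112) = -19249/14935 - 32732/5330 = -19249/14935 - 1*16366/2665 = -19249/14935 - 16366/2665 = -59144959/7960355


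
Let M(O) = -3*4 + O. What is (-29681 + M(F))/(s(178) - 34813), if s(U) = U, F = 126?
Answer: 29567/34635 ≈ 0.85367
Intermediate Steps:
M(O) = -12 + O
(-29681 + M(F))/(s(178) - 34813) = (-29681 + (-12 + 126))/(178 - 34813) = (-29681 + 114)/(-34635) = -29567*(-1/34635) = 29567/34635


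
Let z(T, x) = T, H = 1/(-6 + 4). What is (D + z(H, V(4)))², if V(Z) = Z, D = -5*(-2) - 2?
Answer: 225/4 ≈ 56.250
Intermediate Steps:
D = 8 (D = 10 - 2 = 8)
H = -½ (H = 1/(-2) = -½ ≈ -0.50000)
(D + z(H, V(4)))² = (8 - ½)² = (15/2)² = 225/4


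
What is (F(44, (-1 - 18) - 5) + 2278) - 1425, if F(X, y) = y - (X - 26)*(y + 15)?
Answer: 991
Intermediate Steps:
F(X, y) = y - (-26 + X)*(15 + y)
(F(44, (-1 - 18) - 5) + 2278) - 1425 = ((390 - 15*44 + 27*((-1 - 18) - 5) - 1*44*((-1 - 18) - 5)) + 2278) - 1425 = ((390 - 660 + 27*(-19 - 5) - 1*44*(-19 - 5)) + 2278) - 1425 = ((390 - 660 + 27*(-24) - 1*44*(-24)) + 2278) - 1425 = ((390 - 660 - 648 + 1056) + 2278) - 1425 = (138 + 2278) - 1425 = 2416 - 1425 = 991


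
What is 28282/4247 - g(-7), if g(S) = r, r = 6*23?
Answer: -557804/4247 ≈ -131.34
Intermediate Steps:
r = 138
g(S) = 138
28282/4247 - g(-7) = 28282/4247 - 1*138 = 28282*(1/4247) - 138 = 28282/4247 - 138 = -557804/4247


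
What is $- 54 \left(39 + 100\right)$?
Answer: $-7506$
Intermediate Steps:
$- 54 \left(39 + 100\right) = \left(-54\right) 139 = -7506$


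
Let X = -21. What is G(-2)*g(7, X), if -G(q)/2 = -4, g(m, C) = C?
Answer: -168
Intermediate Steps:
G(q) = 8 (G(q) = -2*(-4) = 8)
G(-2)*g(7, X) = 8*(-21) = -168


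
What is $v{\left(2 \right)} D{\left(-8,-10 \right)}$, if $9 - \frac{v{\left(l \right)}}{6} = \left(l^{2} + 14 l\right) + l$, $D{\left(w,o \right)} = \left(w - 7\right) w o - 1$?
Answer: $180150$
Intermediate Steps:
$D{\left(w,o \right)} = -1 + o w \left(-7 + w\right)$ ($D{\left(w,o \right)} = \left(-7 + w\right) w o - 1 = w \left(-7 + w\right) o - 1 = o w \left(-7 + w\right) - 1 = -1 + o w \left(-7 + w\right)$)
$v{\left(l \right)} = 54 - 90 l - 6 l^{2}$ ($v{\left(l \right)} = 54 - 6 \left(\left(l^{2} + 14 l\right) + l\right) = 54 - 6 \left(l^{2} + 15 l\right) = 54 - \left(6 l^{2} + 90 l\right) = 54 - 90 l - 6 l^{2}$)
$v{\left(2 \right)} D{\left(-8,-10 \right)} = \left(54 - 180 - 6 \cdot 2^{2}\right) \left(-1 - 10 \left(-8\right)^{2} - \left(-70\right) \left(-8\right)\right) = \left(54 - 180 - 24\right) \left(-1 - 640 - 560\right) = \left(-150\right) \left(-1201\right) = 180150$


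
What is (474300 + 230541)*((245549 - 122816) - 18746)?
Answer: 73294301067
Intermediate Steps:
(474300 + 230541)*((245549 - 122816) - 18746) = 704841*(122733 - 18746) = 704841*103987 = 73294301067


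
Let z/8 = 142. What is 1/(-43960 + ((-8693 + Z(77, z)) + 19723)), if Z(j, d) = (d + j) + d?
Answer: -1/30581 ≈ -3.2700e-5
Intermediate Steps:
z = 1136 (z = 8*142 = 1136)
Z(j, d) = j + 2*d
1/(-43960 + ((-8693 + Z(77, z)) + 19723)) = 1/(-43960 + ((-8693 + (77 + 2*1136)) + 19723)) = 1/(-43960 + ((-8693 + (77 + 2272)) + 19723)) = 1/(-43960 + ((-8693 + 2349) + 19723)) = 1/(-43960 + (-6344 + 19723)) = 1/(-43960 + 13379) = 1/(-30581) = -1/30581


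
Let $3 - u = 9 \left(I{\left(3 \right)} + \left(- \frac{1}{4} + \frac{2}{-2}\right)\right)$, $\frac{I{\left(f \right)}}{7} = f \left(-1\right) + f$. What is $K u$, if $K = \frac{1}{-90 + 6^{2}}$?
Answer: $- \frac{19}{72} \approx -0.26389$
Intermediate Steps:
$I{\left(f \right)} = 0$ ($I{\left(f \right)} = 7 \left(f \left(-1\right) + f\right) = 7 \left(- f + f\right) = 7 \cdot 0 = 0$)
$u = \frac{57}{4}$ ($u = 3 - 9 \left(0 + \left(- \frac{1}{4} + \frac{2}{-2}\right)\right) = 3 - 9 \left(0 + \left(\left(-1\right) \frac{1}{4} + 2 \left(- \frac{1}{2}\right)\right)\right) = 3 - 9 \left(0 - \frac{5}{4}\right) = 3 - 9 \left(- \frac{5}{4}\right) = 3 - - \frac{45}{4} = 3 + \frac{45}{4} = \frac{57}{4} \approx 14.25$)
$K = - \frac{1}{54}$ ($K = \frac{1}{-90 + 36} = \frac{1}{-54} = - \frac{1}{54} \approx -0.018519$)
$K u = \left(- \frac{1}{54}\right) \frac{57}{4} = - \frac{19}{72}$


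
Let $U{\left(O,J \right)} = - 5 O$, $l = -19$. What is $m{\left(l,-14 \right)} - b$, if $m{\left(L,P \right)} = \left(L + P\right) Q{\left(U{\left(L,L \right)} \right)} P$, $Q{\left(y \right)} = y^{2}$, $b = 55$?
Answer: $4169495$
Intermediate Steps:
$m{\left(L,P \right)} = 25 P L^{2} \left(L + P\right)$ ($m{\left(L,P \right)} = \left(L + P\right) \left(- 5 L\right)^{2} P = \left(L + P\right) 25 L^{2} P = 25 L^{2} \left(L + P\right) P = 25 P L^{2} \left(L + P\right)$)
$m{\left(l,-14 \right)} - b = 25 \left(-14\right) \left(-19\right)^{2} \left(-19 - 14\right) - 55 = 25 \left(-14\right) 361 \left(-33\right) - 55 = 4169550 - 55 = 4169495$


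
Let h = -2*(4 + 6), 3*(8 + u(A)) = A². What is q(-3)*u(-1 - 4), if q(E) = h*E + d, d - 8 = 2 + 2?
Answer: 24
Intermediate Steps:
d = 12 (d = 8 + (2 + 2) = 8 + 4 = 12)
u(A) = -8 + A²/3
h = -20 (h = -2*10 = -20)
q(E) = 12 - 20*E (q(E) = -20*E + 12 = 12 - 20*E)
q(-3)*u(-1 - 4) = (12 - 20*(-3))*(-8 + (-1 - 4)²/3) = (12 + 60)*(-8 + (⅓)*(-5)²) = 72*(-8 + (⅓)*25) = 72*(-8 + 25/3) = 72*(⅓) = 24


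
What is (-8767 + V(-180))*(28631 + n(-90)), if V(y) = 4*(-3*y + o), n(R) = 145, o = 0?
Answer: -190123032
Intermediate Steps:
V(y) = -12*y (V(y) = 4*(-3*y + 0) = 4*(-3*y) = -12*y)
(-8767 + V(-180))*(28631 + n(-90)) = (-8767 - 12*(-180))*(28631 + 145) = (-8767 + 2160)*28776 = -6607*28776 = -190123032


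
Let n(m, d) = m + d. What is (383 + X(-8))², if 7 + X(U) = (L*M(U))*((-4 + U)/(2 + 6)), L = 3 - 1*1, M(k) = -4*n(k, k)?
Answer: 33856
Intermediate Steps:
n(m, d) = d + m
M(k) = -8*k (M(k) = -4*(k + k) = -8*k)
L = 2 (L = 3 - 1 = 2)
X(U) = -7 - 16*U*(-½ + U/8) (X(U) = -7 + (2*(-8*U))*((-4 + U)/(2 + 6)) = -7 + (-16*U)*((-4 + U)/8) = -7 + (-16*U)*((-4 + U)*(⅛)) = -7 + (-16*U)*(-½ + U/8) = -7 - 16*U*(-½ + U/8))
(383 + X(-8))² = (383 + (-7 - 2*(-8)² + 8*(-8)))² = (383 + (-7 - 2*64 - 64))² = (383 + (-7 - 128 - 64))² = (383 - 199)² = 184² = 33856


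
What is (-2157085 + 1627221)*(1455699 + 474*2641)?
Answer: -1434624265512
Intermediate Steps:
(-2157085 + 1627221)*(1455699 + 474*2641) = -529864*(1455699 + 1251834) = -529864*2707533 = -1434624265512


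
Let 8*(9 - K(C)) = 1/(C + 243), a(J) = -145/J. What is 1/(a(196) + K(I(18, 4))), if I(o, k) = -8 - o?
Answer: 12152/100371 ≈ 0.12107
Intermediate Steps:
K(C) = 9 - 1/(8*(243 + C)) (K(C) = 9 - 1/(8*(C + 243)) = 9 - 1/(8*(243 + C)))
1/(a(196) + K(I(18, 4))) = 1/(-145/196 + (17495 + 72*(-8 - 1*18))/(8*(243 + (-8 - 1*18)))) = 1/(-145*1/196 + (17495 + 72*(-8 - 18))/(8*(243 + (-8 - 18)))) = 1/(-145/196 + (17495 + 72*(-26))/(8*(243 - 26))) = 1/(-145/196 + (⅛)*(17495 - 1872)/217) = 1/(-145/196 + (⅛)*(1/217)*15623) = 1/(-145/196 + 15623/1736) = 1/(100371/12152) = 12152/100371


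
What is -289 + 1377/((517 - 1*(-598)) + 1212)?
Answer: -671126/2327 ≈ -288.41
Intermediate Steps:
-289 + 1377/((517 - 1*(-598)) + 1212) = -289 + 1377/((517 + 598) + 1212) = -289 + 1377/(1115 + 1212) = -289 + 1377/2327 = -671126/2327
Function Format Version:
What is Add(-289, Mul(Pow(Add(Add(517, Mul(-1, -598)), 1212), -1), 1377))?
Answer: Rational(-671126, 2327) ≈ -288.41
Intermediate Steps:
Add(-289, Mul(Pow(Add(Add(517, Mul(-1, -598)), 1212), -1), 1377)) = Add(-289, Mul(Pow(Add(Add(517, 598), 1212), -1), 1377)) = Add(-289, Mul(Pow(Add(1115, 1212), -1), 1377)) = Add(-289, Mul(Pow(2327, -1), 1377)) = Add(-289, Mul(Rational(1, 2327), 1377)) = Add(-289, Rational(1377, 2327)) = Rational(-671126, 2327)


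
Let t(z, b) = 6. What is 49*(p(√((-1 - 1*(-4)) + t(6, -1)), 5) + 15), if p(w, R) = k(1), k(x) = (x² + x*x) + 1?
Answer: 882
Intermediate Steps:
k(x) = 1 + 2*x² (k(x) = (x² + x²) + 1 = 2*x² + 1 = 1 + 2*x²)
p(w, R) = 3 (p(w, R) = 1 + 2*1² = 1 + 2*1 = 1 + 2 = 3)
49*(p(√((-1 - 1*(-4)) + t(6, -1)), 5) + 15) = 49*(3 + 15) = 49*18 = 882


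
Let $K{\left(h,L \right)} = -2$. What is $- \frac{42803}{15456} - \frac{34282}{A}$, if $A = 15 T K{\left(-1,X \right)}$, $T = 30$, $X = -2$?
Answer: $\frac{1780217}{50400} \approx 35.322$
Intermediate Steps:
$A = -900$ ($A = 15 \cdot 30 \left(-2\right) = 450 \left(-2\right) = -900$)
$- \frac{42803}{15456} - \frac{34282}{A} = - \frac{42803}{15456} - \frac{34282}{-900} = \left(-42803\right) \frac{1}{15456} - - \frac{17141}{450} = - \frac{1861}{672} + \frac{17141}{450} = \frac{1780217}{50400}$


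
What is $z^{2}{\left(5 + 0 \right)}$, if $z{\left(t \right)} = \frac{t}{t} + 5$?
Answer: $36$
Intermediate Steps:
$z{\left(t \right)} = 6$ ($z{\left(t \right)} = 1 + 5 = 6$)
$z^{2}{\left(5 + 0 \right)} = 6^{2} = 36$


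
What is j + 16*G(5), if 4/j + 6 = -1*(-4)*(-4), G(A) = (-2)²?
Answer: 702/11 ≈ 63.818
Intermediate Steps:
G(A) = 4
j = -2/11 (j = 4/(-6 - 1*(-4)*(-4)) = 4/(-6 + 4*(-4)) = 4/(-6 - 16) = 4/(-22) = 4*(-1/22) = -2/11 ≈ -0.18182)
j + 16*G(5) = -2/11 + 16*4 = -2/11 + 64 = 702/11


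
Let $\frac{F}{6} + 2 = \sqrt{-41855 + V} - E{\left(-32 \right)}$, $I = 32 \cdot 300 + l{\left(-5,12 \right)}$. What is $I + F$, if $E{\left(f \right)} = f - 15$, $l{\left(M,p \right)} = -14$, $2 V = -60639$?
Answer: $9856 + 3 i \sqrt{288698} \approx 9856.0 + 1611.9 i$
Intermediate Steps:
$V = - \frac{60639}{2}$ ($V = \frac{1}{2} \left(-60639\right) = - \frac{60639}{2} \approx -30320.0$)
$E{\left(f \right)} = -15 + f$ ($E{\left(f \right)} = f - 15 = -15 + f$)
$I = 9586$ ($I = 32 \cdot 300 - 14 = 9600 - 14 = 9586$)
$F = 270 + 3 i \sqrt{288698}$ ($F = -12 + 6 \left(\sqrt{-41855 - \frac{60639}{2}} - \left(-15 - 32\right)\right) = -12 + 6 \left(\sqrt{- \frac{144349}{2}} - -47\right) = -12 + 6 \left(\frac{i \sqrt{288698}}{2} + 47\right) = -12 + 6 \left(47 + \frac{i \sqrt{288698}}{2}\right) = -12 + \left(282 + 3 i \sqrt{288698}\right) = 270 + 3 i \sqrt{288698} \approx 270.0 + 1611.9 i$)
$I + F = 9586 + \left(270 + 3 i \sqrt{288698}\right) = 9856 + 3 i \sqrt{288698}$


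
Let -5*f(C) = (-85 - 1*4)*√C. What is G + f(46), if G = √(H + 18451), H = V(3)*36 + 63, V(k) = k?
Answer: √18622 + 89*√46/5 ≈ 257.19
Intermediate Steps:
H = 171 (H = 3*36 + 63 = 108 + 63 = 171)
f(C) = 89*√C/5 (f(C) = -(-85 - 1*4)*√C/5 = -(-85 - 4)*√C/5 = -(-89)*√C/5 = 89*√C/5)
G = √18622 (G = √(171 + 18451) = √18622 ≈ 136.46)
G + f(46) = √18622 + 89*√46/5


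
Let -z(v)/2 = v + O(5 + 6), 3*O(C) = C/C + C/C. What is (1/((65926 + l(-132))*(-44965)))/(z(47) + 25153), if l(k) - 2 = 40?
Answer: -3/222981995443760 ≈ -1.3454e-14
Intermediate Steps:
l(k) = 42 (l(k) = 2 + 40 = 42)
O(C) = ⅔ (O(C) = (C/C + C/C)/3 = (1 + 1)/3 = (⅓)*2 = ⅔)
z(v) = -4/3 - 2*v (z(v) = -2*(v + ⅔) = -2*(⅔ + v) = -4/3 - 2*v)
(1/((65926 + l(-132))*(-44965)))/(z(47) + 25153) = (1/((65926 + 42)*(-44965)))/((-4/3 - 2*47) + 25153) = (-1/44965/65968)/((-4/3 - 94) + 25153) = ((1/65968)*(-1/44965))/(-286/3 + 25153) = -1/(2966251120*75173/3) = -1/2966251120*3/75173 = -3/222981995443760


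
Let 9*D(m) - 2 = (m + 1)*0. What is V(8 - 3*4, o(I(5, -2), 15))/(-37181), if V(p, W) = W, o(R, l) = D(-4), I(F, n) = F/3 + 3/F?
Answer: -2/334629 ≈ -5.9768e-6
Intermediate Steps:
D(m) = 2/9 (D(m) = 2/9 + ((m + 1)*0)/9 = 2/9 + ((1 + m)*0)/9 = 2/9 + (⅑)*0 = 2/9 + 0 = 2/9)
I(F, n) = 3/F + F/3 (I(F, n) = F*(⅓) + 3/F = F/3 + 3/F = 3/F + F/3)
o(R, l) = 2/9
V(8 - 3*4, o(I(5, -2), 15))/(-37181) = (2/9)/(-37181) = (2/9)*(-1/37181) = -2/334629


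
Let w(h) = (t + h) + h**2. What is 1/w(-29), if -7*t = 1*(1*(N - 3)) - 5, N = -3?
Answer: 7/5695 ≈ 0.0012291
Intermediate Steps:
t = 11/7 (t = -(1*(1*(-3 - 3)) - 5)/7 = -(1*(1*(-6)) - 5)/7 = -(1*(-6) - 5)/7 = -(-6 - 5)/7 = -1/7*(-11) = 11/7 ≈ 1.5714)
w(h) = 11/7 + h + h**2 (w(h) = (11/7 + h) + h**2 = 11/7 + h + h**2)
1/w(-29) = 1/(11/7 - 29 + (-29)**2) = 1/(11/7 - 29 + 841) = 1/(5695/7) = 7/5695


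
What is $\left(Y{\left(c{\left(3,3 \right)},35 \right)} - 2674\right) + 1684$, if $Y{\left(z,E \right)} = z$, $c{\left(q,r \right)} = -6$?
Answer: $-996$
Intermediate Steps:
$\left(Y{\left(c{\left(3,3 \right)},35 \right)} - 2674\right) + 1684 = \left(-6 - 2674\right) + 1684 = -2680 + 1684 = -996$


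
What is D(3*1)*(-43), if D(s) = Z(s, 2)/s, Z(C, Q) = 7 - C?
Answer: -172/3 ≈ -57.333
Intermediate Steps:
D(s) = (7 - s)/s
D(3*1)*(-43) = ((7 - 3)/((3*1)))*(-43) = ((7 - 1*3)/3)*(-43) = ((7 - 3)/3)*(-43) = ((⅓)*4)*(-43) = (4/3)*(-43) = -172/3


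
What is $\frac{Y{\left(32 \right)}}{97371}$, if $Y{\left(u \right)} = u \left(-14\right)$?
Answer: $- \frac{448}{97371} \approx -0.004601$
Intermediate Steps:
$Y{\left(u \right)} = - 14 u$
$\frac{Y{\left(32 \right)}}{97371} = \frac{\left(-14\right) 32}{97371} = \left(-448\right) \frac{1}{97371} = - \frac{448}{97371}$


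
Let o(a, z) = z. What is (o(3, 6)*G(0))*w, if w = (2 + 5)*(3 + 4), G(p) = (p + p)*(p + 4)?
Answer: 0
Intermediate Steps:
G(p) = 2*p*(4 + p) (G(p) = (2*p)*(4 + p) = 2*p*(4 + p))
w = 49 (w = 7*7 = 49)
(o(3, 6)*G(0))*w = (6*(2*0*(4 + 0)))*49 = (6*(2*0*4))*49 = (6*0)*49 = 0*49 = 0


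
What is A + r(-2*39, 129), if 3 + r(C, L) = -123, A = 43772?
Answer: 43646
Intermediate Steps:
r(C, L) = -126 (r(C, L) = -3 - 123 = -126)
A + r(-2*39, 129) = 43772 - 126 = 43646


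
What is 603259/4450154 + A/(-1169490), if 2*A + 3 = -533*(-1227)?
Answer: -124944714861/867401766910 ≈ -0.14404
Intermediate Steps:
A = 326994 (A = -3/2 + (-533*(-1227))/2 = -3/2 + (½)*653991 = -3/2 + 653991/2 = 326994)
603259/4450154 + A/(-1169490) = 603259/4450154 + 326994/(-1169490) = 603259*(1/4450154) + 326994*(-1/1169490) = 603259/4450154 - 54499/194915 = -124944714861/867401766910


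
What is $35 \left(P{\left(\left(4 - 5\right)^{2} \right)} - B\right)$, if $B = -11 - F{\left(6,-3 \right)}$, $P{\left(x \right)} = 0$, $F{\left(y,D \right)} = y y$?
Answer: $1645$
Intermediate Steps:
$F{\left(y,D \right)} = y^{2}$
$B = -47$ ($B = -11 - 6^{2} = -11 - 36 = -47$)
$35 \left(P{\left(\left(4 - 5\right)^{2} \right)} - B\right) = 35 \left(0 - -47\right) = 35 \left(0 + 47\right) = 35 \cdot 47 = 1645$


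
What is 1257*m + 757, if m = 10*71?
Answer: 893227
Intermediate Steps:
m = 710
1257*m + 757 = 1257*710 + 757 = 892470 + 757 = 893227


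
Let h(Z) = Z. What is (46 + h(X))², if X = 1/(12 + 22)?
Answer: 2449225/1156 ≈ 2118.7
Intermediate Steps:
X = 1/34 ≈ 0.029412
(46 + h(X))² = (46 + 1/34)² = (1565/34)² = 2449225/1156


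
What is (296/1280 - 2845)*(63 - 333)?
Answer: 12289401/16 ≈ 7.6809e+5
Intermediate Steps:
(296/1280 - 2845)*(63 - 333) = (296*(1/1280) - 2845)*(-270) = (37/160 - 2845)*(-270) = -455163/160*(-270) = 12289401/16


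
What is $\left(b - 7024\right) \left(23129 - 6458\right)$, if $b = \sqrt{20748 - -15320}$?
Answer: $-117097104 + 33342 \sqrt{9017} \approx -1.1393 \cdot 10^{8}$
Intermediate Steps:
$b = 2 \sqrt{9017}$ ($b = \sqrt{20748 + 15320} = \sqrt{36068} = 2 \sqrt{9017} \approx 189.92$)
$\left(b - 7024\right) \left(23129 - 6458\right) = \left(2 \sqrt{9017} - 7024\right) \left(23129 - 6458\right) = \left(-7024 + 2 \sqrt{9017}\right) 16671 = -117097104 + 33342 \sqrt{9017}$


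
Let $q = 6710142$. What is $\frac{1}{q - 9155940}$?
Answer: $- \frac{1}{2445798} \approx -4.0886 \cdot 10^{-7}$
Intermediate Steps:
$\frac{1}{q - 9155940} = \frac{1}{6710142 - 9155940} = \frac{1}{-2445798} = - \frac{1}{2445798}$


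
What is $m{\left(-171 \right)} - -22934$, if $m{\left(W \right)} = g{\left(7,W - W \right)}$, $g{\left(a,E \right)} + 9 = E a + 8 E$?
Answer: $22925$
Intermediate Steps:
$g{\left(a,E \right)} = -9 + 8 E + E a$ ($g{\left(a,E \right)} = -9 + \left(E a + 8 E\right) = -9 + \left(8 E + E a\right) = -9 + 8 E + E a$)
$m{\left(W \right)} = -9$ ($m{\left(W \right)} = -9 + 8 \left(W - W\right) + \left(W - W\right) 7 = -9 + 8 \cdot 0 + 0 \cdot 7 = -9 + 0 + 0 = -9$)
$m{\left(-171 \right)} - -22934 = -9 - -22934 = -9 + 22934 = 22925$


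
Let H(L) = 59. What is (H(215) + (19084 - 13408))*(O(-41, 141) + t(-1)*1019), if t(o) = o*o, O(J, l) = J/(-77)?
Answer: 450220440/77 ≈ 5.8470e+6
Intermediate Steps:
O(J, l) = -J/77 (O(J, l) = J*(-1/77) = -J/77)
t(o) = o²
(H(215) + (19084 - 13408))*(O(-41, 141) + t(-1)*1019) = (59 + (19084 - 13408))*(-1/77*(-41) + (-1)²*1019) = (59 + 5676)*(41/77 + 1*1019) = 5735*(41/77 + 1019) = 5735*(78504/77) = 450220440/77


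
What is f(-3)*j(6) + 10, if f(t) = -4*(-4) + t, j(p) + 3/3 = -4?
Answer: -55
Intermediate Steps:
j(p) = -5 (j(p) = -1 - 4 = -5)
f(t) = 16 + t
f(-3)*j(6) + 10 = (16 - 3)*(-5) + 10 = 13*(-5) + 10 = -65 + 10 = -55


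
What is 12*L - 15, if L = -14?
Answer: -183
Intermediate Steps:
12*L - 15 = 12*(-14) - 15 = -168 - 15 = -183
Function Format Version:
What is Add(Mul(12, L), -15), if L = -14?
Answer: -183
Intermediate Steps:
Add(Mul(12, L), -15) = Add(Mul(12, -14), -15) = Add(-168, -15) = -183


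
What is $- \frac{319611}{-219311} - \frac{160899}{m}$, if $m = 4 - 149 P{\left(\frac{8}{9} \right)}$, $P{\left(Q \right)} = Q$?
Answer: $\frac{317951755617}{253523516} \approx 1254.1$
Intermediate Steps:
$m = - \frac{1156}{9}$ ($m = 4 - 149 \cdot \frac{8}{9} = 4 - 149 \cdot 8 \cdot \frac{1}{9} = 4 - \frac{1192}{9} = - \frac{1156}{9} \approx -128.44$)
$- \frac{319611}{-219311} - \frac{160899}{m} = - \frac{319611}{-219311} - \frac{160899}{- \frac{1156}{9}} = \left(-319611\right) \left(- \frac{1}{219311}\right) - - \frac{1448091}{1156} = \frac{319611}{219311} + \frac{1448091}{1156} = \frac{317951755617}{253523516}$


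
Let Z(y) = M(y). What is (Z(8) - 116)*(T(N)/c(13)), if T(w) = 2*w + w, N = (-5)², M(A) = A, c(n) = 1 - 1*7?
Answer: 1350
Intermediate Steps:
c(n) = -6 (c(n) = 1 - 7 = -6)
Z(y) = y
N = 25
T(w) = 3*w
(Z(8) - 116)*(T(N)/c(13)) = (8 - 116)*((3*25)/(-6)) = -8100*(-1)/6 = -108*(-25/2) = 1350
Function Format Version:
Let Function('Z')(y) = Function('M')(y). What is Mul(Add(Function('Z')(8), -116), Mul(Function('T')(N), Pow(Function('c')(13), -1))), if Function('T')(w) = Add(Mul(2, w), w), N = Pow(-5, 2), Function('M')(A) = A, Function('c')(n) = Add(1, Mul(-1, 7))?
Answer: 1350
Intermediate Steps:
Function('c')(n) = -6 (Function('c')(n) = Add(1, -7) = -6)
Function('Z')(y) = y
N = 25
Function('T')(w) = Mul(3, w)
Mul(Add(Function('Z')(8), -116), Mul(Function('T')(N), Pow(Function('c')(13), -1))) = Mul(Add(8, -116), Mul(Mul(3, 25), Pow(-6, -1))) = Mul(-108, Mul(75, Rational(-1, 6))) = Mul(-108, Rational(-25, 2)) = 1350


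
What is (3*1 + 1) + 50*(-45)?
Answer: -2246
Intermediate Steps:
(3*1 + 1) + 50*(-45) = (3 + 1) - 2250 = 4 - 2250 = -2246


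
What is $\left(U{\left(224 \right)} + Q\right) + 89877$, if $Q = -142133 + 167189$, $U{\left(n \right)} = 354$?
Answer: $115287$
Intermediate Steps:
$Q = 25056$
$\left(U{\left(224 \right)} + Q\right) + 89877 = \left(354 + 25056\right) + 89877 = 25410 + 89877 = 115287$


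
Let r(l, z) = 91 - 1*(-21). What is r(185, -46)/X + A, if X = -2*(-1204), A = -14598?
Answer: -627712/43 ≈ -14598.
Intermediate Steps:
r(l, z) = 112 (r(l, z) = 91 + 21 = 112)
X = 2408
r(185, -46)/X + A = 112/2408 - 14598 = 112*(1/2408) - 14598 = 2/43 - 14598 = -627712/43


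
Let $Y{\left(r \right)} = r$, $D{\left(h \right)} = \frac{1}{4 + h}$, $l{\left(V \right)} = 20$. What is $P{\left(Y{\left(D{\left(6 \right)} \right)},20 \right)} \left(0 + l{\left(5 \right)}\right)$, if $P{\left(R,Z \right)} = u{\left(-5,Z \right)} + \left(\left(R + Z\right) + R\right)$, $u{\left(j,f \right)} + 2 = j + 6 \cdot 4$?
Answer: $744$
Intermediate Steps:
$u{\left(j,f \right)} = 22 + j$ ($u{\left(j,f \right)} = -2 + \left(j + 6 \cdot 4\right) = -2 + \left(j + 24\right) = -2 + \left(24 + j\right) = 22 + j$)
$P{\left(R,Z \right)} = 17 + Z + 2 R$ ($P{\left(R,Z \right)} = \left(22 - 5\right) + \left(\left(R + Z\right) + R\right) = 17 + \left(Z + 2 R\right) = 17 + Z + 2 R$)
$P{\left(Y{\left(D{\left(6 \right)} \right)},20 \right)} \left(0 + l{\left(5 \right)}\right) = \left(17 + 20 + \frac{2}{4 + 6}\right) \left(0 + 20\right) = \left(17 + 20 + \frac{2}{10}\right) 20 = \left(17 + 20 + 2 \cdot \frac{1}{10}\right) 20 = \left(17 + 20 + \frac{1}{5}\right) 20 = \frac{186}{5} \cdot 20 = 744$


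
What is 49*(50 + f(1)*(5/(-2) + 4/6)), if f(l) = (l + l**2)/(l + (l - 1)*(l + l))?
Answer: 6811/3 ≈ 2270.3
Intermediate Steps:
f(l) = (l + l**2)/(l + 2*l*(-1 + l)) (f(l) = (l + l**2)/(l + (-1 + l)*(2*l)) = (l + l**2)/(l + 2*l*(-1 + l)))
49*(50 + f(1)*(5/(-2) + 4/6)) = 49*(50 + ((1 + 1)/(-1 + 2*1))*(5/(-2) + 4/6)) = 49*(50 + (2/(-1 + 2))*(5*(-1/2) + 4*(1/6))) = 49*(50 + (2/1)*(-5/2 + 2/3)) = 49*(50 + (1*2)*(-11/6)) = 49*(50 + 2*(-11/6)) = 49*(50 - 11/3) = 49*(139/3) = 6811/3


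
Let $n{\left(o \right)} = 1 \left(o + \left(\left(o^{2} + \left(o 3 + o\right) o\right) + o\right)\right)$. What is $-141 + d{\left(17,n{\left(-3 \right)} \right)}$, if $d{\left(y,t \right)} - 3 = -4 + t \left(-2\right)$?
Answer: $-220$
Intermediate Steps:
$n{\left(o \right)} = 2 o + 5 o^{2}$ ($n{\left(o \right)} = 1 \left(o + \left(\left(o^{2} + \left(3 o + o\right) o\right) + o\right)\right) = 1 \left(o + \left(\left(o^{2} + 4 o o\right) + o\right)\right) = 1 \left(o + \left(\left(o^{2} + 4 o^{2}\right) + o\right)\right) = 1 \left(o + \left(5 o^{2} + o\right)\right) = 1 \left(o + \left(o + 5 o^{2}\right)\right) = 1 \left(2 o + 5 o^{2}\right) = 2 o + 5 o^{2}$)
$d{\left(y,t \right)} = -1 - 2 t$ ($d{\left(y,t \right)} = 3 + \left(-4 + t \left(-2\right)\right) = 3 - \left(4 + 2 t\right) = -1 - 2 t$)
$-141 + d{\left(17,n{\left(-3 \right)} \right)} = -141 - \left(1 + 2 \left(- 3 \left(2 + 5 \left(-3\right)\right)\right)\right) = -141 - \left(1 + 2 \left(- 3 \left(2 - 15\right)\right)\right) = -141 - \left(1 + 2 \left(\left(-3\right) \left(-13\right)\right)\right) = -141 - 79 = -220$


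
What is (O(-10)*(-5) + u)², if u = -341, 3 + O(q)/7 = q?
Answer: 12996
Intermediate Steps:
O(q) = -21 + 7*q
(O(-10)*(-5) + u)² = ((-21 + 7*(-10))*(-5) - 341)² = ((-21 - 70)*(-5) - 341)² = (-91*(-5) - 341)² = (455 - 341)² = 114² = 12996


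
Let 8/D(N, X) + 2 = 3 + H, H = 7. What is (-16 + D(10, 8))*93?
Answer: -1395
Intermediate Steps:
D(N, X) = 1 (D(N, X) = 8/(-2 + (3 + 7)) = 8/(-2 + 10) = 8/8 = 8*(1/8) = 1)
(-16 + D(10, 8))*93 = (-16 + 1)*93 = -15*93 = -1395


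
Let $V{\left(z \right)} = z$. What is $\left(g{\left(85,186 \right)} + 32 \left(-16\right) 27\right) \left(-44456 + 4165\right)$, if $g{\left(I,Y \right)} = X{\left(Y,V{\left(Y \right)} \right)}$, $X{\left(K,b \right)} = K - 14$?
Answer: $550052732$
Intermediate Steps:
$X{\left(K,b \right)} = -14 + K$
$g{\left(I,Y \right)} = -14 + Y$
$\left(g{\left(85,186 \right)} + 32 \left(-16\right) 27\right) \left(-44456 + 4165\right) = \left(\left(-14 + 186\right) + 32 \left(-16\right) 27\right) \left(-44456 + 4165\right) = \left(172 - 13824\right) \left(-40291\right) = \left(-13652\right) \left(-40291\right) = 550052732$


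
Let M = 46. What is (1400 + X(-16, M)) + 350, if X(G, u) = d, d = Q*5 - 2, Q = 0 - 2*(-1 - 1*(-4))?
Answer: 1718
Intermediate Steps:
Q = -6 (Q = 0 - 2*(-1 + 4) = 0 - 2*3 = 0 - 6 = -6)
d = -32 (d = -6*5 - 2 = -30 - 2 = -32)
X(G, u) = -32
(1400 + X(-16, M)) + 350 = (1400 - 32) + 350 = 1368 + 350 = 1718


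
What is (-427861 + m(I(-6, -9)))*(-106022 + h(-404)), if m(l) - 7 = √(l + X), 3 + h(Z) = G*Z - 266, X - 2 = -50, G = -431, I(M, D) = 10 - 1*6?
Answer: -29022620382 + 135666*I*√11 ≈ -2.9023e+10 + 4.4995e+5*I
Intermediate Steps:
I(M, D) = 4 (I(M, D) = 10 - 6 = 4)
X = -48 (X = 2 - 50 = -48)
h(Z) = -269 - 431*Z (h(Z) = -3 + (-431*Z - 266) = -3 + (-266 - 431*Z) = -269 - 431*Z)
m(l) = 7 + √(-48 + l) (m(l) = 7 + √(l - 48) = 7 + √(-48 + l))
(-427861 + m(I(-6, -9)))*(-106022 + h(-404)) = (-427861 + (7 + √(-48 + 4)))*(-106022 + (-269 - 431*(-404))) = (-427861 + (7 + √(-44)))*(-106022 + (-269 + 174124)) = (-427861 + (7 + 2*I*√11))*(-106022 + 173855) = (-427854 + 2*I*√11)*67833 = -29022620382 + 135666*I*√11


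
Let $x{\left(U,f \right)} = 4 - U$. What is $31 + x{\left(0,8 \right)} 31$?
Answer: $155$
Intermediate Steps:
$31 + x{\left(0,8 \right)} 31 = 31 + \left(4 - 0\right) 31 = 31 + \left(4 + 0\right) 31 = 31 + 4 \cdot 31 = 31 + 124 = 155$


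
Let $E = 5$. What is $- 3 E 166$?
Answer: $-2490$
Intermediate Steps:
$- 3 E 166 = \left(-3\right) 5 \cdot 166 = \left(-15\right) 166 = -2490$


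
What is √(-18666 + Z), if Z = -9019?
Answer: 7*I*√565 ≈ 166.39*I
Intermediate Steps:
√(-18666 + Z) = √(-18666 - 9019) = √(-27685) = 7*I*√565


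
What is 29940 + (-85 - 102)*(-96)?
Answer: 47892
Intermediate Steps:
29940 + (-85 - 102)*(-96) = 29940 - 187*(-96) = 29940 + 17952 = 47892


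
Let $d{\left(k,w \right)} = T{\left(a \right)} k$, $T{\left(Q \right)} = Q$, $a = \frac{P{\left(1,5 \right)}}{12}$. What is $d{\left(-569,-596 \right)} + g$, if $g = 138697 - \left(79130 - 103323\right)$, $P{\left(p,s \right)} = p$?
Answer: $\frac{1954111}{12} \approx 1.6284 \cdot 10^{5}$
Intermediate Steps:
$a = \frac{1}{12}$ ($a = 1 \cdot \frac{1}{12} = \frac{1}{12} \approx 0.083333$)
$d{\left(k,w \right)} = \frac{k}{12}$
$g = 162890$ ($g = 138697 - -24193 = 138697 + 24193 = 162890$)
$d{\left(-569,-596 \right)} + g = \frac{1}{12} \left(-569\right) + 162890 = - \frac{569}{12} + 162890 = \frac{1954111}{12}$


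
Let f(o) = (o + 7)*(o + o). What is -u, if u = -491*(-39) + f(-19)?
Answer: -19605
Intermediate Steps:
f(o) = 2*o*(7 + o) (f(o) = (7 + o)*(2*o) = 2*o*(7 + o))
u = 19605 (u = -491*(-39) + 2*(-19)*(7 - 19) = 19149 + 2*(-19)*(-12) = 19149 + 456 = 19605)
-u = -1*19605 = -19605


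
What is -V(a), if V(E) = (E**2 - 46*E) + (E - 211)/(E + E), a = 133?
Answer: -1538904/133 ≈ -11571.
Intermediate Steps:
V(E) = E**2 - 46*E + (-211 + E)/(2*E) (V(E) = (E**2 - 46*E) + (-211 + E)/((2*E)) = (E**2 - 46*E) + (-211 + E)*(1/(2*E)) = (E**2 - 46*E) + (-211 + E)/(2*E) = E**2 - 46*E + (-211 + E)/(2*E))
-V(a) = -(1/2 + 133**2 - 46*133 - 211/2/133) = -(1/2 + 17689 - 6118 - 211/2*1/133) = -(1/2 + 17689 - 6118 - 211/266) = -1*1538904/133 = -1538904/133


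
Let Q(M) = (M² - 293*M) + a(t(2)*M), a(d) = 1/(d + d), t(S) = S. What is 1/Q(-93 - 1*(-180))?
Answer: -348/6236855 ≈ -5.5797e-5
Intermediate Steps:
a(d) = 1/(2*d)
Q(M) = M² - 293*M + 1/(4*M) (Q(M) = (M² - 293*M) + 1/(2*((2*M))) = (M² - 293*M) + (1/(2*M))/2 = (M² - 293*M) + 1/(4*M) = M² - 293*M + 1/(4*M))
1/Q(-93 - 1*(-180)) = 1/((-93 - 1*(-180))² - 293*(-93 - 1*(-180)) + 1/(4*(-93 - 1*(-180)))) = 1/((-93 + 180)² - 293*(-93 + 180) + 1/(4*(-93 + 180))) = 1/(87² - 293*87 + (¼)/87) = 1/(7569 - 25491 + (¼)*(1/87)) = 1/(7569 - 25491 + 1/348) = 1/(-6236855/348) = -348/6236855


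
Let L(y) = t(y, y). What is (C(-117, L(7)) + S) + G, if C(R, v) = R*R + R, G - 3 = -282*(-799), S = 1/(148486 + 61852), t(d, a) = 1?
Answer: 50248275835/210338 ≈ 2.3889e+5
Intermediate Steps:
L(y) = 1
S = 1/210338 ≈ 4.7543e-6
G = 225321 (G = 3 - 282*(-799) = 3 + 225318 = 225321)
C(R, v) = R + R² (C(R, v) = R² + R = R + R²)
(C(-117, L(7)) + S) + G = (-117*(1 - 117) + 1/210338) + 225321 = (-117*(-116) + 1/210338) + 225321 = (13572 + 1/210338) + 225321 = 2854707337/210338 + 225321 = 50248275835/210338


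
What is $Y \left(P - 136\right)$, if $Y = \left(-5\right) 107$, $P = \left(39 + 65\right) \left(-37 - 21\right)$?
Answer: $3299880$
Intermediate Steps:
$P = -6032$ ($P = 104 \left(-58\right) = -6032$)
$Y = -535$
$Y \left(P - 136\right) = - 535 \left(-6032 - 136\right) = \left(-535\right) \left(-6168\right) = 3299880$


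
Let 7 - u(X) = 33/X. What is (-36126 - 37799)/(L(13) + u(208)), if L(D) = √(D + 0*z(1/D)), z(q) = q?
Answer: -21880617200/1462497 + 3198291200*√13/1462497 ≈ -7076.3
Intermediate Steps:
u(X) = 7 - 33/X
L(D) = √D (L(D) = √(D + 0/D) = √(D + 0) = √D)
(-36126 - 37799)/(L(13) + u(208)) = (-36126 - 37799)/(√13 + (7 - 33/208)) = -73925/(√13 + (7 - 33*1/208)) = -73925/(√13 + (7 - 33/208)) = -73925/(√13 + 1423/208) = -73925/(1423/208 + √13)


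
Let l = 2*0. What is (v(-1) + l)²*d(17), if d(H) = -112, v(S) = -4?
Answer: -1792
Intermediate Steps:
l = 0
(v(-1) + l)²*d(17) = (-4 + 0)²*(-112) = (-4)²*(-112) = 16*(-112) = -1792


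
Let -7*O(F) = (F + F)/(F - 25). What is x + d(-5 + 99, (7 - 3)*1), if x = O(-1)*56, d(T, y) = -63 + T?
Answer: 395/13 ≈ 30.385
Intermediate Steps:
O(F) = -2*F/(7*(-25 + F)) (O(F) = -(F + F)/(7*(F - 25)) = -2*F/(7*(-25 + F)))
x = -8/13 (x = -2*(-1)/(-175 + 7*(-1))*56 = -2*(-1)/(-175 - 7)*56 = -2*(-1)/(-182)*56 = -2*(-1)*(-1/182)*56 = -1/91*56 = -8/13 ≈ -0.61539)
x + d(-5 + 99, (7 - 3)*1) = -8/13 + (-63 + (-5 + 99)) = -8/13 + (-63 + 94) = -8/13 + 31 = 395/13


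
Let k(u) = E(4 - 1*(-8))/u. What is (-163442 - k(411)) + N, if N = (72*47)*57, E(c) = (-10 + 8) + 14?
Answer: 4034098/137 ≈ 29446.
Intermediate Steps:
E(c) = 12 (E(c) = -2 + 14 = 12)
k(u) = 12/u
N = 192888 (N = 3384*57 = 192888)
(-163442 - k(411)) + N = (-163442 - 12/411) + 192888 = (-163442 - 1*4/137) + 192888 = (-163442 - 4/137) + 192888 = -22391558/137 + 192888 = 4034098/137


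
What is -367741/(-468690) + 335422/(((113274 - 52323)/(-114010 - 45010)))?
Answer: -2777704752909101/3174124910 ≈ -8.7511e+5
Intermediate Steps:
-367741/(-468690) + 335422/(((113274 - 52323)/(-114010 - 45010))) = -367741*(-1/468690) + 335422/((60951/(-159020))) = 367741/468690 + 335422/((60951*(-1/159020))) = 367741/468690 + 335422/(-60951/159020) = 367741/468690 + 335422*(-159020/60951) = 367741/468690 - 53338806440/60951 = -2777704752909101/3174124910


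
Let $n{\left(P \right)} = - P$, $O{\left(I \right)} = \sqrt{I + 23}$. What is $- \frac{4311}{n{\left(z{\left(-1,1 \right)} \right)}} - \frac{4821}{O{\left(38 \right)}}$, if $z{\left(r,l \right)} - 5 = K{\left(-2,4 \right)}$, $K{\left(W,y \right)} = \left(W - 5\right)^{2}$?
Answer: $\frac{479}{6} - \frac{4821 \sqrt{61}}{61} \approx -537.43$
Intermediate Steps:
$K{\left(W,y \right)} = \left(-5 + W\right)^{2}$
$z{\left(r,l \right)} = 54$ ($z{\left(r,l \right)} = 5 + \left(-5 - 2\right)^{2} = 5 + \left(-7\right)^{2} = 5 + 49 = 54$)
$O{\left(I \right)} = \sqrt{23 + I}$
$- \frac{4311}{n{\left(z{\left(-1,1 \right)} \right)}} - \frac{4821}{O{\left(38 \right)}} = - \frac{4311}{\left(-1\right) 54} - \frac{4821}{\sqrt{23 + 38}} = - \frac{4311}{-54} - \frac{4821}{\sqrt{61}} = \left(-4311\right) \left(- \frac{1}{54}\right) - 4821 \frac{\sqrt{61}}{61} = \frac{479}{6} - \frac{4821 \sqrt{61}}{61}$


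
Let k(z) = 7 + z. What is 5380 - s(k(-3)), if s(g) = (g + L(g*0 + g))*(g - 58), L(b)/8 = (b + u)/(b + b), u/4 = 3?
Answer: 6460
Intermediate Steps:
u = 12 (u = 4*3 = 12)
L(b) = 4*(12 + b)/b (L(b) = 8*((b + 12)/(b + b)) = 8*((12 + b)/((2*b))) = 8*((12 + b)*(1/(2*b))) = 8*((12 + b)/(2*b)) = 4*(12 + b)/b)
s(g) = (-58 + g)*(4 + g + 48/g) (s(g) = (g + (4 + 48/(g*0 + g)))*(g - 58) = (g + (4 + 48/(0 + g)))*(-58 + g) = (g + (4 + 48/g))*(-58 + g) = (4 + g + 48/g)*(-58 + g) = (-58 + g)*(4 + g + 48/g))
5380 - s(k(-3)) = 5380 - (-184 + (7 - 3)² - 2784/(7 - 3) - 54*(7 - 3)) = 5380 - (-184 + 4² - 2784/4 - 54*4) = 5380 - (-184 + 16 - 2784*¼ - 216) = 5380 - (-184 + 16 - 696 - 216) = 5380 - 1*(-1080) = 5380 + 1080 = 6460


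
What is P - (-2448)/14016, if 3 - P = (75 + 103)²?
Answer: -9250801/292 ≈ -31681.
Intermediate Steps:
P = -31681 (P = 3 - (75 + 103)² = 3 - 1*178² = 3 - 1*31684 = 3 - 31684 = -31681)
P - (-2448)/14016 = -31681 - (-2448)/14016 = -31681 - 1*(-51/292) = -31681 + 51/292 = -9250801/292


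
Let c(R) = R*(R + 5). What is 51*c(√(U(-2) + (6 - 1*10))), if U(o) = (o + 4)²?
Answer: 0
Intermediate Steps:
U(o) = (4 + o)²
c(R) = R*(5 + R)
51*c(√(U(-2) + (6 - 1*10))) = 51*(√((4 - 2)² + (6 - 1*10))*(5 + √((4 - 2)² + (6 - 1*10)))) = 51*(√(2² + (6 - 10))*(5 + √(2² + (6 - 10)))) = 51*(√(4 - 4)*(5 + √(4 - 4))) = 51*(√0*(5 + √0)) = 51*(0*(5 + 0)) = 51*(0*5) = 51*0 = 0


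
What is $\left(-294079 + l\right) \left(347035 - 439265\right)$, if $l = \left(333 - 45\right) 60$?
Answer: $25529171770$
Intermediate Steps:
$l = 17280$ ($l = 288 \cdot 60 = 17280$)
$\left(-294079 + l\right) \left(347035 - 439265\right) = \left(-294079 + 17280\right) \left(347035 - 439265\right) = \left(-276799\right) \left(-92230\right) = 25529171770$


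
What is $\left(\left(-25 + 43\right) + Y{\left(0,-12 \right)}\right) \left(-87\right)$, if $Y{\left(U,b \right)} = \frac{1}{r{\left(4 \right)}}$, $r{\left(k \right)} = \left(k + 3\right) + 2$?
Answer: $- \frac{4727}{3} \approx -1575.7$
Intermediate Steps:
$r{\left(k \right)} = 5 + k$ ($r{\left(k \right)} = \left(3 + k\right) + 2 = 5 + k$)
$Y{\left(U,b \right)} = \frac{1}{9}$ ($Y{\left(U,b \right)} = \frac{1}{5 + 4} = \frac{1}{9}$)
$\left(\left(-25 + 43\right) + Y{\left(0,-12 \right)}\right) \left(-87\right) = \left(\left(-25 + 43\right) + \frac{1}{9}\right) \left(-87\right) = \left(18 + \frac{1}{9}\right) \left(-87\right) = \frac{163}{9} \left(-87\right) = - \frac{4727}{3}$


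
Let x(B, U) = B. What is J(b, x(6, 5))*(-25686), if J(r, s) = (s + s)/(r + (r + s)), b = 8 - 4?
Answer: -154116/7 ≈ -22017.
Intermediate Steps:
b = 4
J(r, s) = 2*s/(s + 2*r) (J(r, s) = (2*s)/(s + 2*r) = 2*s/(s + 2*r))
J(b, x(6, 5))*(-25686) = (2*6/(6 + 2*4))*(-25686) = (2*6/(6 + 8))*(-25686) = (2*6/14)*(-25686) = (2*6*(1/14))*(-25686) = (6/7)*(-25686) = -154116/7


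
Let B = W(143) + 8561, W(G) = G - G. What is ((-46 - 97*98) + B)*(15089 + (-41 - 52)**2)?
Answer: -23524358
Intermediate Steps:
W(G) = 0
B = 8561 (B = 0 + 8561 = 8561)
((-46 - 97*98) + B)*(15089 + (-41 - 52)**2) = ((-46 - 97*98) + 8561)*(15089 + (-41 - 52)**2) = ((-46 - 9506) + 8561)*(15089 + (-93)**2) = (-9552 + 8561)*(15089 + 8649) = -991*23738 = -23524358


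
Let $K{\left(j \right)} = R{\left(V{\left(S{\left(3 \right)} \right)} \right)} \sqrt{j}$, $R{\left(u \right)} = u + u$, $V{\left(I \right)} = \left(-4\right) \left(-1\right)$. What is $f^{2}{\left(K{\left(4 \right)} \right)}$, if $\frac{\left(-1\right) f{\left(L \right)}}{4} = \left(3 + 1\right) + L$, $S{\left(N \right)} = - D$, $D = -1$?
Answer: $6400$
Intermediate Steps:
$S{\left(N \right)} = 1$ ($S{\left(N \right)} = \left(-1\right) \left(-1\right) = 1$)
$V{\left(I \right)} = 4$
$R{\left(u \right)} = 2 u$
$K{\left(j \right)} = 8 \sqrt{j}$ ($K{\left(j \right)} = 2 \cdot 4 \sqrt{j} = 8 \sqrt{j}$)
$f{\left(L \right)} = -16 - 4 L$ ($f{\left(L \right)} = - 4 \left(\left(3 + 1\right) + L\right) = - 4 \left(4 + L\right) = -16 - 4 L$)
$f^{2}{\left(K{\left(4 \right)} \right)} = \left(-16 - 4 \cdot 8 \sqrt{4}\right)^{2} = \left(-16 - 4 \cdot 8 \cdot 2\right)^{2} = \left(-16 - 64\right)^{2} = \left(-80\right)^{2} = 6400$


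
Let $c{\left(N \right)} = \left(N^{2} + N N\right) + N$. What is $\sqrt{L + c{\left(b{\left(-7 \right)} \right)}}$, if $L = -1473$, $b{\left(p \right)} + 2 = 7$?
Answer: $i \sqrt{1418} \approx 37.656 i$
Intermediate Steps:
$b{\left(p \right)} = 5$ ($b{\left(p \right)} = -2 + 7 = 5$)
$c{\left(N \right)} = N + 2 N^{2}$ ($c{\left(N \right)} = \left(N^{2} + N^{2}\right) + N = 2 N^{2} + N = N + 2 N^{2}$)
$\sqrt{L + c{\left(b{\left(-7 \right)} \right)}} = \sqrt{-1473 + 5 \left(1 + 2 \cdot 5\right)} = \sqrt{-1473 + 5 \left(1 + 10\right)} = \sqrt{-1473 + 5 \cdot 11} = \sqrt{-1473 + 55} = \sqrt{-1418} = i \sqrt{1418}$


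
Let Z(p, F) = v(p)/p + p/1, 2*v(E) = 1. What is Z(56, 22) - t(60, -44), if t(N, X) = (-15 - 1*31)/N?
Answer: 95383/1680 ≈ 56.776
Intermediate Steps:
v(E) = ½ (v(E) = (½)*1 = ½)
Z(p, F) = p + 1/(2*p) (Z(p, F) = 1/(2*p) + p/1 = 1/(2*p) + p*1 = 1/(2*p) + p = p + 1/(2*p))
t(N, X) = -46/N (t(N, X) = (-15 - 31)/N = -46/N)
Z(56, 22) - t(60, -44) = (56 + (½)/56) - (-46)/60 = (56 + (½)*(1/56)) - (-46)/60 = (56 + 1/112) - 1*(-23/30) = 6273/112 + 23/30 = 95383/1680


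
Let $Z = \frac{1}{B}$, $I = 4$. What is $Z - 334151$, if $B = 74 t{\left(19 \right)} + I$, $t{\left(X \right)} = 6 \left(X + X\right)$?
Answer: $- \frac{5639132275}{16876} \approx -3.3415 \cdot 10^{5}$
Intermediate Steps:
$t{\left(X \right)} = 12 X$ ($t{\left(X \right)} = 6 \cdot 2 X = 12 X$)
$B = 16876$ ($B = 74 \cdot 12 \cdot 19 + 4 = 74 \cdot 228 + 4 = 16872 + 4 = 16876$)
$Z = \frac{1}{16876} \approx 5.9256 \cdot 10^{-5}$
$Z - 334151 = \frac{1}{16876} - 334151 = - \frac{5639132275}{16876}$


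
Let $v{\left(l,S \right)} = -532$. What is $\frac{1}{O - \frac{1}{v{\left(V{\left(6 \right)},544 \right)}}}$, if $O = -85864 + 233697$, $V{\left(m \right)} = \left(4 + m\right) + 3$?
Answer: $\frac{532}{78647157} \approx 6.7644 \cdot 10^{-6}$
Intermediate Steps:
$V{\left(m \right)} = 7 + m$
$O = 147833$
$\frac{1}{O - \frac{1}{v{\left(V{\left(6 \right)},544 \right)}}} = \frac{1}{147833 - \frac{1}{-532}} = \frac{1}{147833 - - \frac{1}{532}} = \frac{1}{147833 + \frac{1}{532}} = \frac{1}{\frac{78647157}{532}} = \frac{532}{78647157}$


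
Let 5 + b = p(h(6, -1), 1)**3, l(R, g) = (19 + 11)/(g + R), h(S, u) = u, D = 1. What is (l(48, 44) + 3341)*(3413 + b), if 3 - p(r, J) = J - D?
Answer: 527962935/46 ≈ 1.1477e+7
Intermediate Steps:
l(R, g) = 30/(R + g)
p(r, J) = 4 - J (p(r, J) = 3 - (J - 1*1) = 3 - (J - 1) = 3 - (-1 + J) = 3 + (1 - J) = 4 - J)
b = 22 (b = -5 + (4 - 1*1)**3 = -5 + (4 - 1)**3 = -5 + 3**3 = -5 + 27 = 22)
(l(48, 44) + 3341)*(3413 + b) = (30/(48 + 44) + 3341)*(3413 + 22) = (30/92 + 3341)*3435 = (30*(1/92) + 3341)*3435 = (15/46 + 3341)*3435 = (153701/46)*3435 = 527962935/46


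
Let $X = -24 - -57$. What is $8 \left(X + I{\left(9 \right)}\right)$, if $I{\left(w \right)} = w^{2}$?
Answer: $912$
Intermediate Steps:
$X = 33$ ($X = -24 + 57 = 33$)
$8 \left(X + I{\left(9 \right)}\right) = 8 \left(33 + 9^{2}\right) = 8 \left(33 + 81\right) = 8 \cdot 114 = 912$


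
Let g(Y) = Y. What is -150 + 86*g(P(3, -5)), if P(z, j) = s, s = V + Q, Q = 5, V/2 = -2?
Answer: -64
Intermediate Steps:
V = -4 (V = 2*(-2) = -4)
s = 1 (s = -4 + 5 = 1)
P(z, j) = 1
-150 + 86*g(P(3, -5)) = -150 + 86*1 = -150 + 86 = -64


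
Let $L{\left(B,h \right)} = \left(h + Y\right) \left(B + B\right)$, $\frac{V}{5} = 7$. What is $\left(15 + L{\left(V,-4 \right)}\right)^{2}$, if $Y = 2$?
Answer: $15625$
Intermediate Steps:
$V = 35$ ($V = 5 \cdot 7 = 35$)
$L{\left(B,h \right)} = 2 B \left(2 + h\right)$ ($L{\left(B,h \right)} = \left(h + 2\right) \left(B + B\right) = \left(2 + h\right) 2 B = 2 B \left(2 + h\right)$)
$\left(15 + L{\left(V,-4 \right)}\right)^{2} = \left(15 + 2 \cdot 35 \left(2 - 4\right)\right)^{2} = \left(15 + 2 \cdot 35 \left(-2\right)\right)^{2} = \left(15 - 140\right)^{2} = \left(-125\right)^{2} = 15625$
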